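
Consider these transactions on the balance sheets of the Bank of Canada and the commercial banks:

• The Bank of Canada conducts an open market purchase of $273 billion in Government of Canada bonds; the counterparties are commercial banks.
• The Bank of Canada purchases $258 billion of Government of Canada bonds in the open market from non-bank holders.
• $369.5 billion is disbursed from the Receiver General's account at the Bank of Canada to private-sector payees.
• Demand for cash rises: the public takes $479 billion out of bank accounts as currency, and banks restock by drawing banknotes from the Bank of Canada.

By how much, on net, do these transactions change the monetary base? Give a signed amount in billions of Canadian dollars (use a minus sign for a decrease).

OMO purchase (from banks) $273 billion: Bank of Canada balance sheet expands → +$273B.
Asset purchase (from non-banks) $258 billion: Bank of Canada balance sheet expands → +$258B.
Government spending $369.5 billion: a non-base liability converts back to reserves → +$369.5B.
Currency withdrawal $479 billion: just a shift between currency and reserves — both are base money → 0.
Net: 273 + 258 + 369.5 + 0 = +$900.5 billion.

+$900.5 billion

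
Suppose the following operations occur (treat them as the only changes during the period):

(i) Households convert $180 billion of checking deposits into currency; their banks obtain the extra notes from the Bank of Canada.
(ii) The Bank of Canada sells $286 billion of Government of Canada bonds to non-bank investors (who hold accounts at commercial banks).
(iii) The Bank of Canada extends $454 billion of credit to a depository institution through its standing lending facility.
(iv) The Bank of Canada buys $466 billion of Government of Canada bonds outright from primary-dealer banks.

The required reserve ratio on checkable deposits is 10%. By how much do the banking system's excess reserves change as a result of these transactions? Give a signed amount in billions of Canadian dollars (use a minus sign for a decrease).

Currency withdrawal $180 billion: reserves −$180B, deposits −$180B.
Asset sale (to non-banks) $286 billion: reserves −$286B, deposits −$286B.
Discount-window loan $454 billion: reserves +$454B, deposits 0.
OMO purchase (from banks) $466 billion: reserves +$466B, deposits 0.
Totals: Δreserves = +$454B, Δdeposits = −$466B.
Δrequired reserves = 10% × −$466B = −$46.6B.
Δexcess reserves = Δreserves − Δrequired = +$454B − (−$46.6B) = +$500.6 billion.

+$500.6 billion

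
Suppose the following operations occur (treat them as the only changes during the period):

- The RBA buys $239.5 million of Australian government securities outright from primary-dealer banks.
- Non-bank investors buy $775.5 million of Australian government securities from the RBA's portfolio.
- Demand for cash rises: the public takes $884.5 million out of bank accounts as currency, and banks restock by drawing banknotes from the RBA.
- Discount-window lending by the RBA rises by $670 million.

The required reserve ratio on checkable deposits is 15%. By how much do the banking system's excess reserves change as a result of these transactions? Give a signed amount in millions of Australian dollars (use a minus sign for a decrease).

OMO purchase (from banks) $239.5 million: reserves +$239.5M, deposits 0.
Asset sale (to non-banks) $775.5 million: reserves −$775.5M, deposits −$775.5M.
Currency withdrawal $884.5 million: reserves −$884.5M, deposits −$884.5M.
Discount-window loan $670 million: reserves +$670M, deposits 0.
Totals: Δreserves = −$750.5M, Δdeposits = −$1660M.
Δrequired reserves = 15% × −$1660M = −$249M.
Δexcess reserves = Δreserves − Δrequired = −$750.5M − (−$249M) = -$501.5 million.

-$501.5 million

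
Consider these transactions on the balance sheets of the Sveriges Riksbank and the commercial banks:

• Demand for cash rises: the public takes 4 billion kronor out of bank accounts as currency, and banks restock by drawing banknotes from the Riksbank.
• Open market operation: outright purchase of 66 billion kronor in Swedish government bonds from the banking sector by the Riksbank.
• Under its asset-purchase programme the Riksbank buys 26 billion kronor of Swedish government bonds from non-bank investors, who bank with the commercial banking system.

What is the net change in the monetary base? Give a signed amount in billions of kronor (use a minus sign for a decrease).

+92 billion

Riksbank balance sheet:
  Assets:      Securities +92B
  Liabilities: Bank reserves +88B, Currency in circulation +4B
Commercial banking system:
  Assets:      Reserves at CB +88B, Securities −66B
  Liabilities: Checkable deposits +22B
Monetary base = currency + reserves: +4B + (+88B) = +92 billion.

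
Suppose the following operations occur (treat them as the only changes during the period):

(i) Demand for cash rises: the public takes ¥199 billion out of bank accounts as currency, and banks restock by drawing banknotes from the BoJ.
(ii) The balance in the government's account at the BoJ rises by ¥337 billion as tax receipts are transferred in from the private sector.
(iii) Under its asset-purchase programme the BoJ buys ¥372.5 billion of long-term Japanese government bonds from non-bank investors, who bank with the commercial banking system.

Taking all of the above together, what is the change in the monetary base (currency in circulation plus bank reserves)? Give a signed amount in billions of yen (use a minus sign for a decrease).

BoJ balance sheet:
  Assets:      Securities +¥372.5B
  Liabilities: Bank reserves −¥163.5B, Currency in circulation +¥199B, Government deposits +¥337B
Commercial banking system:
  Assets:      Reserves at CB −¥163.5B
  Liabilities: Checkable deposits −¥163.5B
Monetary base = currency + reserves: +¥199B + (−¥163.5B) = +¥35.5 billion.

+¥35.5 billion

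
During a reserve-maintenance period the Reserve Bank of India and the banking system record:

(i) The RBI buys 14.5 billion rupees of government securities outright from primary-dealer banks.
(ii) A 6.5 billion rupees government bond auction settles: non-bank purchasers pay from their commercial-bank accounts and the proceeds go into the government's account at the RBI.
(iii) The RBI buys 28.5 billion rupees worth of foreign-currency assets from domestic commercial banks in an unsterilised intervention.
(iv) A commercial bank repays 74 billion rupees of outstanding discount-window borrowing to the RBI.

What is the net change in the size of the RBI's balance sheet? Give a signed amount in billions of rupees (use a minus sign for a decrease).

-31 billion

OMO purchase (from banks) 14.5 billion rupees: an RBI asset is acquired → +14.5B.
Government account inflow 6.5 billion rupees: only the composition of liabilities changes → 0.
FX purchase 28.5 billion rupees: an RBI asset is acquired → +28.5B.
Discount-window repayment 74 billion rupees: an RBI asset is shed → −74B.
Net: 14.5 + 0 + 28.5 − 74 = -31 billion.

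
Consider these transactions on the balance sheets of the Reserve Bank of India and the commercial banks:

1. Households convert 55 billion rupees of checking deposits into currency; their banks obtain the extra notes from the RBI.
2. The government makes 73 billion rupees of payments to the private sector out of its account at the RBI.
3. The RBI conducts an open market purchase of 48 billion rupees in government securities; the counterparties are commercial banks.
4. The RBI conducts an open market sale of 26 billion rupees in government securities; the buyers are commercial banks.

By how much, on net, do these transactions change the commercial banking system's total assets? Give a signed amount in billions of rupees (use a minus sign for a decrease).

+18 billion

Currency withdrawal 55 billion rupees: bank balance sheets shrink → −55B.
Government spending 73 billion rupees: bank balance sheets expand → +73B.
OMO purchase (from banks) 48 billion rupees: just an asset swap on bank balance sheets → 0.
OMO sale (to banks) 26 billion rupees: just an asset swap on bank balance sheets → 0.
Net: −55 + 73 + 0 + 0 = +18 billion.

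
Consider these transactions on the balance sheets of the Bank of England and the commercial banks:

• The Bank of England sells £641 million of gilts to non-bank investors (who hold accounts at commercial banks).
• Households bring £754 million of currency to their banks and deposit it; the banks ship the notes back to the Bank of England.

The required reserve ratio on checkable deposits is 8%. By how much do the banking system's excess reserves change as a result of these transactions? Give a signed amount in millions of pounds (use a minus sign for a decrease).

Asset sale (to non-banks) £641 million: reserves −£641M, deposits −£641M.
Currency deposit £754 million: reserves +£754M, deposits +£754M.
Totals: Δreserves = +£113M, Δdeposits = +£113M.
Δrequired reserves = 8% × +£113M = +£9.04M.
Δexcess reserves = Δreserves − Δrequired = +£113M − (+£9.04M) = +£103.96 million.

+£103.96 million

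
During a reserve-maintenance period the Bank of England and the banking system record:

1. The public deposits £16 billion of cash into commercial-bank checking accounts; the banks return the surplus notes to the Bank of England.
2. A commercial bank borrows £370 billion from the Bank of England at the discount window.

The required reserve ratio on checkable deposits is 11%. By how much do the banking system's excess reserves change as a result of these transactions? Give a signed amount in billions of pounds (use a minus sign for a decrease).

Currency deposit £16 billion: reserves +£16B, deposits +£16B.
Discount-window loan £370 billion: reserves +£370B, deposits 0.
Totals: Δreserves = +£386B, Δdeposits = +£16B.
Δrequired reserves = 11% × +£16B = +£1.76B.
Δexcess reserves = Δreserves − Δrequired = +£386B − (+£1.76B) = +£384.24 billion.

+£384.24 billion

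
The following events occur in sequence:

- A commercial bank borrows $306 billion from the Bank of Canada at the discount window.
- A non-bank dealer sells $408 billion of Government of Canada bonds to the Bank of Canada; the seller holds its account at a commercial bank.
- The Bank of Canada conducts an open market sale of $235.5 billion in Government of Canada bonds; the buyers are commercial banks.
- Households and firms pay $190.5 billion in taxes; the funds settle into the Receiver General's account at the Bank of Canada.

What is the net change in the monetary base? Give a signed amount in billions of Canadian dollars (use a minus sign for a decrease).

+$288 billion

Bank of Canada balance sheet:
  Assets:      Securities +$172.5B, Loans to banks +$306B
  Liabilities: Bank reserves +$288B, Government deposits +$190.5B
Monetary base = currency + reserves: 0 + (+$288B) = +$288 billion.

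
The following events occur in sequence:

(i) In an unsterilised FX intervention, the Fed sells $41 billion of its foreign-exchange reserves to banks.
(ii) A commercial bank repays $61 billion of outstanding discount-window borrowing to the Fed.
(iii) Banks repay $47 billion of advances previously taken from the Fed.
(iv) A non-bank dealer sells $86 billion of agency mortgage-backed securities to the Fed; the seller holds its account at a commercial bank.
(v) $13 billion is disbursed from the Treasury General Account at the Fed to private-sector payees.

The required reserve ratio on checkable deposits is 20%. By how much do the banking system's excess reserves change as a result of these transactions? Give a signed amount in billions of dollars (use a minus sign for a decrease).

FX sale $41 billion: reserves −$41B, deposits 0.
Discount-window repayment $61 billion: reserves −$61B, deposits 0.
Discount-window repayment $47 billion: reserves −$47B, deposits 0.
Asset purchase (from non-banks) $86 billion: reserves +$86B, deposits +$86B.
Government spending $13 billion: reserves +$13B, deposits +$13B.
Totals: Δreserves = −$50B, Δdeposits = +$99B.
Δrequired reserves = 20% × +$99B = +$19.8B.
Δexcess reserves = Δreserves − Δrequired = −$50B − (+$19.8B) = -$69.8 billion.

-$69.8 billion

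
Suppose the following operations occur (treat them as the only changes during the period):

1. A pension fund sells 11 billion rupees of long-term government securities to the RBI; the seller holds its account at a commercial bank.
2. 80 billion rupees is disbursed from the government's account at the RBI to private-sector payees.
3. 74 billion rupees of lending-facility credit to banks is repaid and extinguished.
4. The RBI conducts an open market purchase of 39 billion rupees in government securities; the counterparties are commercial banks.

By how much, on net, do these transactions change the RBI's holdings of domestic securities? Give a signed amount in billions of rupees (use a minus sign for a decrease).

+50 billion

RBI balance sheet:
  Assets:      Securities +50B, Loans to banks −74B
  Liabilities: Bank reserves +56B, Government deposits −80B
So the change in the RBI's holdings of domestic securities is +50 billion.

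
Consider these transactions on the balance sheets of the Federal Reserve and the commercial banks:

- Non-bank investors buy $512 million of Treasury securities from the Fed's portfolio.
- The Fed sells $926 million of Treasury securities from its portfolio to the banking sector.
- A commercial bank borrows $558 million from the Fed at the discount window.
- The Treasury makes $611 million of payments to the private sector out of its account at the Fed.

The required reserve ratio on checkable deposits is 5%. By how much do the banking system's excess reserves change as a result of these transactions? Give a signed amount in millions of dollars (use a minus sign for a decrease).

Asset sale (to non-banks) $512 million: reserves −$512M, deposits −$512M.
OMO sale (to banks) $926 million: reserves −$926M, deposits 0.
Discount-window loan $558 million: reserves +$558M, deposits 0.
Government spending $611 million: reserves +$611M, deposits +$611M.
Totals: Δreserves = −$269M, Δdeposits = +$99M.
Δrequired reserves = 5% × +$99M = +$4.95M.
Δexcess reserves = Δreserves − Δrequired = −$269M − (+$4.95M) = -$273.95 million.

-$273.95 million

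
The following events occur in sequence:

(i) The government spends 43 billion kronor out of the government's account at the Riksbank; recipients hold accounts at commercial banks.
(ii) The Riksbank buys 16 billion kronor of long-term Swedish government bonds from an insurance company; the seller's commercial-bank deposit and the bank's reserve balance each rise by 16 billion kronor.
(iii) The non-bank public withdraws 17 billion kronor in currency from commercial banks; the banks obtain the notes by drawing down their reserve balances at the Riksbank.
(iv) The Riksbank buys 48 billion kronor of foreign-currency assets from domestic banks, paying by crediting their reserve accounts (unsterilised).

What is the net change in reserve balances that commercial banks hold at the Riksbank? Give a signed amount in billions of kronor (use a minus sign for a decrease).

+90 billion

Riksbank balance sheet:
  Assets:      Securities +16B, Foreign assets +48B
  Liabilities: Bank reserves +90B, Currency in circulation +17B, Government deposits −43B
So the change in reserve balances that commercial banks hold at the Riksbank is +90 billion.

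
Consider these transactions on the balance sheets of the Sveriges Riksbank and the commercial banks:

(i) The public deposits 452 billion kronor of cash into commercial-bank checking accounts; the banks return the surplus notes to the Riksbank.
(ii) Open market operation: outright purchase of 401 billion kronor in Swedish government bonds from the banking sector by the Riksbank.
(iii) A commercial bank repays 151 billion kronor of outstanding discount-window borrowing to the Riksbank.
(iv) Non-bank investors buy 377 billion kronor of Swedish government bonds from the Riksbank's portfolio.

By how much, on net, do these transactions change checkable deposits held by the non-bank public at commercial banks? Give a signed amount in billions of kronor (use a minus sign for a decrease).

Riksbank balance sheet:
  Assets:      Securities +24B, Loans to banks −151B
  Liabilities: Bank reserves +325B, Currency in circulation −452B
Commercial banking system:
  Assets:      Reserves at CB +325B, Securities −401B
  Liabilities: Checkable deposits +75B, Borrowings from CB −151B
So the change in checkable deposits held by the non-bank public at commercial banks is +75 billion.

+75 billion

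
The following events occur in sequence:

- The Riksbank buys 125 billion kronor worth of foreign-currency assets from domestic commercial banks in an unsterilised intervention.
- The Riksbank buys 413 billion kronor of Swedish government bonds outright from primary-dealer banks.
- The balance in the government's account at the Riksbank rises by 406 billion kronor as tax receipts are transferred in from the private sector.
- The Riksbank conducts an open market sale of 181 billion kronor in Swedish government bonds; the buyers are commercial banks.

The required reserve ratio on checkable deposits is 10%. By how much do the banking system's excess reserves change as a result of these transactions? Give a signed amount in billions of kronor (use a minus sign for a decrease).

FX purchase 125 billion kronor: reserves +125B, deposits 0.
OMO purchase (from banks) 413 billion kronor: reserves +413B, deposits 0.
Government account inflow 406 billion kronor: reserves −406B, deposits −406B.
OMO sale (to banks) 181 billion kronor: reserves −181B, deposits 0.
Totals: Δreserves = −49B, Δdeposits = −406B.
Δrequired reserves = 10% × −406B = −40.6B.
Δexcess reserves = Δreserves − Δrequired = −49B − (−40.6B) = -8.4 billion.

-8.4 billion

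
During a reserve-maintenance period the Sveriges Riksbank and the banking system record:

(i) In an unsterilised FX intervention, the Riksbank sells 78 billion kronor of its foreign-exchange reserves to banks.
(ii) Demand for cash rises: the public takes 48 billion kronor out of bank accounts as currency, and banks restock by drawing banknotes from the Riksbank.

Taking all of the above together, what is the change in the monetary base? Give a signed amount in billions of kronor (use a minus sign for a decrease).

FX sale 78 billion kronor: Riksbank balance sheet contracts → −78B.
Currency withdrawal 48 billion kronor: just a shift between currency and reserves — both are base money → 0.
Net: −78 + 0 = -78 billion.

-78 billion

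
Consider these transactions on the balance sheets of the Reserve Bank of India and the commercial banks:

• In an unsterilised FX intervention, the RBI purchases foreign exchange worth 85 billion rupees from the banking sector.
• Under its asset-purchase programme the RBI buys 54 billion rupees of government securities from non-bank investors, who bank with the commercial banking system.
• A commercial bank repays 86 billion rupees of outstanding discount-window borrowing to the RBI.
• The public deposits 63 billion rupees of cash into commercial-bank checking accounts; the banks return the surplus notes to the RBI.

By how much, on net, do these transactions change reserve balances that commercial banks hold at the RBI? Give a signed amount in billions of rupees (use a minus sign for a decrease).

RBI balance sheet:
  Assets:      Securities +54B, Loans to banks −86B, Foreign assets +85B
  Liabilities: Bank reserves +116B, Currency in circulation −63B
So the change in reserve balances that commercial banks hold at the RBI is +116 billion.

+116 billion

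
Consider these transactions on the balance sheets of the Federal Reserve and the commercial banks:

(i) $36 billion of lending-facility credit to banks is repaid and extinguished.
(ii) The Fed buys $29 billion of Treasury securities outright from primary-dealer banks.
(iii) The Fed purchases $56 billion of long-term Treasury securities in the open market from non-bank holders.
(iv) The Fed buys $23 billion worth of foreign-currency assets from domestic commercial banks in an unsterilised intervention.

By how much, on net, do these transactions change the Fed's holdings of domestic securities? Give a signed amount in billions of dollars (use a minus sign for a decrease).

+$85 billion

Discount-window repayment $36 billion: the Fed's securities portfolio is untouched → 0.
OMO purchase (from banks) $29 billion: securities added to the Fed's portfolio → +$29B.
Asset purchase (from non-banks) $56 billion: securities added to the Fed's portfolio → +$56B.
FX purchase $23 billion: the Fed's securities portfolio is untouched → 0.
Net: 0 + 29 + 56 + 0 = +$85 billion.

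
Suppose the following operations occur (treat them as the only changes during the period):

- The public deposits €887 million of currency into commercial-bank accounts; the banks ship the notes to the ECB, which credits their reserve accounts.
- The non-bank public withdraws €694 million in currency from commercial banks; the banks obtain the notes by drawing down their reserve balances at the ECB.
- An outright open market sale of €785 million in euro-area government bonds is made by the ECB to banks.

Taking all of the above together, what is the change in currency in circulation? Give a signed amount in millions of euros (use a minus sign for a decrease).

-€193 million

ECB balance sheet:
  Assets:      Securities −€785M
  Liabilities: Bank reserves −€592M, Currency in circulation −€193M
So the change in currency in circulation is -€193 million.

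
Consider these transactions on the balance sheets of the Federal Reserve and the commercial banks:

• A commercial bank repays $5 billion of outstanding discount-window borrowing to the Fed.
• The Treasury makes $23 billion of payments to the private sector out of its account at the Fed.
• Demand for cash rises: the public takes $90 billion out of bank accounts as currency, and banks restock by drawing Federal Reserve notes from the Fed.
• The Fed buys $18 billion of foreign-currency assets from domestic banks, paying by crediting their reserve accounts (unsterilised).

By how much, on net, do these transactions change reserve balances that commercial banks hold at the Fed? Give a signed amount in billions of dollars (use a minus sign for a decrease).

Fed balance sheet:
  Assets:      Loans to banks −$5B, Foreign assets +$18B
  Liabilities: Bank reserves −$54B, Currency in circulation +$90B, Government deposits −$23B
So the change in reserve balances that commercial banks hold at the Fed is -$54 billion.

-$54 billion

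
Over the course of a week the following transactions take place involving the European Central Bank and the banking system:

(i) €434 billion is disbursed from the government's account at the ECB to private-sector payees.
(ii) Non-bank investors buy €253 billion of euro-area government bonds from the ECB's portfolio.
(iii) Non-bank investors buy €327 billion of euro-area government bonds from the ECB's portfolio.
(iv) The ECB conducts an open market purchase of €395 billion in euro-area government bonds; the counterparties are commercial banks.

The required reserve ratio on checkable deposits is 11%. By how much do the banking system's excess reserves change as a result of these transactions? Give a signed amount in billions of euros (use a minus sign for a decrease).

+€265.06 billion

Government spending €434 billion: reserves +€434B, deposits +€434B.
Asset sale (to non-banks) €253 billion: reserves −€253B, deposits −€253B.
Asset sale (to non-banks) €327 billion: reserves −€327B, deposits −€327B.
OMO purchase (from banks) €395 billion: reserves +€395B, deposits 0.
Totals: Δreserves = +€249B, Δdeposits = −€146B.
Δrequired reserves = 11% × −€146B = −€16.06B.
Δexcess reserves = Δreserves − Δrequired = +€249B − (−€16.06B) = +€265.06 billion.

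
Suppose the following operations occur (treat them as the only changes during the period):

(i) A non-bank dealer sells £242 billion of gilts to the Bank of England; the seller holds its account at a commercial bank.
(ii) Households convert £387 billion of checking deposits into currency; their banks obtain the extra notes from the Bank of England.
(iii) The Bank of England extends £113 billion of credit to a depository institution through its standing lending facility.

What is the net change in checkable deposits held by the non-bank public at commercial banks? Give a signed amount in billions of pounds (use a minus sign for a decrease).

-£145 billion

Bank of England balance sheet:
  Assets:      Securities +£242B, Loans to banks +£113B
  Liabilities: Bank reserves −£32B, Currency in circulation +£387B
Commercial banking system:
  Assets:      Reserves at CB −£32B
  Liabilities: Checkable deposits −£145B, Borrowings from CB +£113B
So the change in checkable deposits held by the non-bank public at commercial banks is -£145 billion.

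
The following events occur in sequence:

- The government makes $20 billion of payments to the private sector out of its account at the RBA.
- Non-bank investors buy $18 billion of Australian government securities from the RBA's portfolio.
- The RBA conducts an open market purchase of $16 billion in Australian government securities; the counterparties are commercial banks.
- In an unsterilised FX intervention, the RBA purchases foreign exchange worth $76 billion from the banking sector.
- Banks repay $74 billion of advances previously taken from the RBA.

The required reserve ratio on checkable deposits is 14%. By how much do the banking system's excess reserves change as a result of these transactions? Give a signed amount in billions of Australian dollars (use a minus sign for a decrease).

+$19.72 billion

Government spending $20 billion: reserves +$20B, deposits +$20B.
Asset sale (to non-banks) $18 billion: reserves −$18B, deposits −$18B.
OMO purchase (from banks) $16 billion: reserves +$16B, deposits 0.
FX purchase $76 billion: reserves +$76B, deposits 0.
Discount-window repayment $74 billion: reserves −$74B, deposits 0.
Totals: Δreserves = +$20B, Δdeposits = +$2B.
Δrequired reserves = 14% × +$2B = +$0.28B.
Δexcess reserves = Δreserves − Δrequired = +$20B − (+$0.28B) = +$19.72 billion.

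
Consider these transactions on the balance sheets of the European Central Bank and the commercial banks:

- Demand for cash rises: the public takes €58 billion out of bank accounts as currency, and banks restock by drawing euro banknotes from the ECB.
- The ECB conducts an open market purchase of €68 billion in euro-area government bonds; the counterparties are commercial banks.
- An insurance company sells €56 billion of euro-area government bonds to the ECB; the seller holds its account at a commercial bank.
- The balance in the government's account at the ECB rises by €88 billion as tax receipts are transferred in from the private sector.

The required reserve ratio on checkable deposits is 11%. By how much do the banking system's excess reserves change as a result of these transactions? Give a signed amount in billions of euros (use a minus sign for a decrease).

-€12.1 billion

Currency withdrawal €58 billion: reserves −€58B, deposits −€58B.
OMO purchase (from banks) €68 billion: reserves +€68B, deposits 0.
Asset purchase (from non-banks) €56 billion: reserves +€56B, deposits +€56B.
Government account inflow €88 billion: reserves −€88B, deposits −€88B.
Totals: Δreserves = −€22B, Δdeposits = −€90B.
Δrequired reserves = 11% × −€90B = −€9.9B.
Δexcess reserves = Δreserves − Δrequired = −€22B − (−€9.9B) = -€12.1 billion.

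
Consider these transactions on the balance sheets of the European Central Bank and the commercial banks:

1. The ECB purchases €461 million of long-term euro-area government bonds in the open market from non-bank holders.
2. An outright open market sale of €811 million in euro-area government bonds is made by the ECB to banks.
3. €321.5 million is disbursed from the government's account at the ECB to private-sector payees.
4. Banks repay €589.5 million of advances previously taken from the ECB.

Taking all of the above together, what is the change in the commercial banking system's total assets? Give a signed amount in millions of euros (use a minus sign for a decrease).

+€193 million

Asset purchase (from non-banks) €461 million: bank balance sheets expand → +€461M.
OMO sale (to banks) €811 million: just an asset swap on bank balance sheets → 0.
Government spending €321.5 million: bank balance sheets expand → +€321.5M.
Discount-window repayment €589.5 million: bank balance sheets shrink → −€589.5M.
Net: 461 + 0 + 321.5 − 589.5 = +€193 million.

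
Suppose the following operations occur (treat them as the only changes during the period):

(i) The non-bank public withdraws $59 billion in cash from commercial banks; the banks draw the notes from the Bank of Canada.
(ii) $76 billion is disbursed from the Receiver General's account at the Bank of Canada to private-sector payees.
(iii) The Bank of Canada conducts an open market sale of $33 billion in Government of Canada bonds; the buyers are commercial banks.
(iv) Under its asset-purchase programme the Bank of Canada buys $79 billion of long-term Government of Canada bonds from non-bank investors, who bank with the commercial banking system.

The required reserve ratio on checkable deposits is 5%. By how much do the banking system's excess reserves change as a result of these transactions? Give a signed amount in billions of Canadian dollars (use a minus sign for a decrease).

+$58.2 billion

Currency withdrawal $59 billion: reserves −$59B, deposits −$59B.
Government spending $76 billion: reserves +$76B, deposits +$76B.
OMO sale (to banks) $33 billion: reserves −$33B, deposits 0.
Asset purchase (from non-banks) $79 billion: reserves +$79B, deposits +$79B.
Totals: Δreserves = +$63B, Δdeposits = +$96B.
Δrequired reserves = 5% × +$96B = +$4.8B.
Δexcess reserves = Δreserves − Δrequired = +$63B − (+$4.8B) = +$58.2 billion.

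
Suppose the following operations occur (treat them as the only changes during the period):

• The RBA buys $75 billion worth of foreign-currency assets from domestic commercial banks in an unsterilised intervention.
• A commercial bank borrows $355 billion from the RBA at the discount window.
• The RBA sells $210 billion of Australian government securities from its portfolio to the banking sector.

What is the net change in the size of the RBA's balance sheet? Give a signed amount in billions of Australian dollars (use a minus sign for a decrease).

FX purchase $75 billion: an RBA asset is acquired → +$75B.
Discount-window loan $355 billion: an RBA asset is acquired → +$355B.
OMO sale (to banks) $210 billion: an RBA asset is shed → −$210B.
Net: 75 + 355 − 210 = +$220 billion.

+$220 billion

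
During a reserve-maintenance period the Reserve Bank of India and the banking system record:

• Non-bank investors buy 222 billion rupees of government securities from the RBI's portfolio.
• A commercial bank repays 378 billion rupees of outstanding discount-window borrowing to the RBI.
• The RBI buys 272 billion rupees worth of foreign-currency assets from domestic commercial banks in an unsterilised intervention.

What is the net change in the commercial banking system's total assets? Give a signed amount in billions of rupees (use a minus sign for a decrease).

-600 billion

RBI balance sheet:
  Assets:      Securities −222B, Loans to banks −378B, Foreign assets +272B
  Liabilities: Bank reserves −328B
Commercial banking system:
  Assets:      Reserves at CB −328B, Foreign assets −272B
  Liabilities: Checkable deposits −222B, Borrowings from CB −378B
Change in total bank assets = -600 billion.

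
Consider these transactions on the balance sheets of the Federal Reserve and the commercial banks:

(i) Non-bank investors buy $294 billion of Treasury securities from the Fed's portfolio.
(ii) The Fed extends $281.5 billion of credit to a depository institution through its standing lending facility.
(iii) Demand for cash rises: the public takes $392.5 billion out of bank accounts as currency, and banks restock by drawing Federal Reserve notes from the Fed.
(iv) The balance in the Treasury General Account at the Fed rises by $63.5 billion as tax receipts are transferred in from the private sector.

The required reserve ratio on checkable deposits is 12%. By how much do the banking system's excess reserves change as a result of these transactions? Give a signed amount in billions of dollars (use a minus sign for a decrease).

Asset sale (to non-banks) $294 billion: reserves −$294B, deposits −$294B.
Discount-window loan $281.5 billion: reserves +$281.5B, deposits 0.
Currency withdrawal $392.5 billion: reserves −$392.5B, deposits −$392.5B.
Government account inflow $63.5 billion: reserves −$63.5B, deposits −$63.5B.
Totals: Δreserves = −$468.5B, Δdeposits = −$750B.
Δrequired reserves = 12% × −$750B = −$90B.
Δexcess reserves = Δreserves − Δrequired = −$468.5B − (−$90B) = -$378.5 billion.

-$378.5 billion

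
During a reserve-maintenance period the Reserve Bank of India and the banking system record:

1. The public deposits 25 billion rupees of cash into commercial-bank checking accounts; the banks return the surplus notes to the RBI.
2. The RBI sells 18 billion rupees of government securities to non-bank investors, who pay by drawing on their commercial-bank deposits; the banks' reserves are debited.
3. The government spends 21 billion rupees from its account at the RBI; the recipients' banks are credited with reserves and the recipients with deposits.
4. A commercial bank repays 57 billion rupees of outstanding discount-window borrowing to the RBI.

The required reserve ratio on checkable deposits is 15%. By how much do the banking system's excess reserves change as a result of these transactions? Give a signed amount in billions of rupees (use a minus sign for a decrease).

Currency deposit 25 billion rupees: reserves +25B, deposits +25B.
Asset sale (to non-banks) 18 billion rupees: reserves −18B, deposits −18B.
Government spending 21 billion rupees: reserves +21B, deposits +21B.
Discount-window repayment 57 billion rupees: reserves −57B, deposits 0.
Totals: Δreserves = −29B, Δdeposits = +28B.
Δrequired reserves = 15% × +28B = +4.2B.
Δexcess reserves = Δreserves − Δrequired = −29B − (+4.2B) = -33.2 billion.

-33.2 billion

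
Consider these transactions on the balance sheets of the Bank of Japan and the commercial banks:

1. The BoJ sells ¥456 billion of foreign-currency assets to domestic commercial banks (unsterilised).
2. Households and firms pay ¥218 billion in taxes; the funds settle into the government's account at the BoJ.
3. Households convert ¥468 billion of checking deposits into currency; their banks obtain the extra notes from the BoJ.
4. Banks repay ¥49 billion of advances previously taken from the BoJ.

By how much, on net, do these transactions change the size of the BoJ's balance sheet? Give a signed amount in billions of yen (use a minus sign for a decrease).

BoJ balance sheet:
  Assets:      Loans to banks −¥49B, Foreign assets −¥456B
  Liabilities: Bank reserves −¥1191B, Currency in circulation +¥468B, Government deposits +¥218B
Commercial banking system:
  Assets:      Reserves at CB −¥1191B, Foreign assets +¥456B
  Liabilities: Checkable deposits −¥686B, Borrowings from CB −¥49B
Change in total BoJ assets = -¥505 billion.

-¥505 billion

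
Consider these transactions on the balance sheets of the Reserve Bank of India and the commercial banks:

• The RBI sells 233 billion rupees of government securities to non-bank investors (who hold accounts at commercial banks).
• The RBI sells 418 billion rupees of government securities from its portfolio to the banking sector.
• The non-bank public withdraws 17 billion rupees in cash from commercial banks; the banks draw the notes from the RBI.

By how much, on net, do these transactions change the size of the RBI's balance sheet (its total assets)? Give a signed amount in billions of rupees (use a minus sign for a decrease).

RBI balance sheet:
  Assets:      Securities −651B
  Liabilities: Bank reserves −668B, Currency in circulation +17B
Change in total RBI assets = -651 billion.

-651 billion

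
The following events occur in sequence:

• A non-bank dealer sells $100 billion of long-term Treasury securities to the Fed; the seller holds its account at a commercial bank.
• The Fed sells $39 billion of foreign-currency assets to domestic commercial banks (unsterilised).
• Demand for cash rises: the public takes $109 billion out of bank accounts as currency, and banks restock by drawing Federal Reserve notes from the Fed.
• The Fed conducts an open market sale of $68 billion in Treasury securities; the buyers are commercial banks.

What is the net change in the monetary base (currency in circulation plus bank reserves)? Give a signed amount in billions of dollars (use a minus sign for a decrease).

-$7 billion

Fed balance sheet:
  Assets:      Securities +$32B, Foreign assets −$39B
  Liabilities: Bank reserves −$116B, Currency in circulation +$109B
Monetary base = currency + reserves: +$109B + (−$116B) = -$7 billion.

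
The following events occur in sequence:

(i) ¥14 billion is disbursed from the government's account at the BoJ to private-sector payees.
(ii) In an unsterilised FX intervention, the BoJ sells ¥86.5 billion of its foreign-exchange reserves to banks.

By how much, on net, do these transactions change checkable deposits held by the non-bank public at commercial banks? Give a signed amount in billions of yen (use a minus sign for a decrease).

+¥14 billion

BoJ balance sheet:
  Assets:      Foreign assets −¥86.5B
  Liabilities: Bank reserves −¥72.5B, Government deposits −¥14B
Commercial banking system:
  Assets:      Reserves at CB −¥72.5B, Foreign assets +¥86.5B
  Liabilities: Checkable deposits +¥14B
So the change in checkable deposits held by the non-bank public at commercial banks is +¥14 billion.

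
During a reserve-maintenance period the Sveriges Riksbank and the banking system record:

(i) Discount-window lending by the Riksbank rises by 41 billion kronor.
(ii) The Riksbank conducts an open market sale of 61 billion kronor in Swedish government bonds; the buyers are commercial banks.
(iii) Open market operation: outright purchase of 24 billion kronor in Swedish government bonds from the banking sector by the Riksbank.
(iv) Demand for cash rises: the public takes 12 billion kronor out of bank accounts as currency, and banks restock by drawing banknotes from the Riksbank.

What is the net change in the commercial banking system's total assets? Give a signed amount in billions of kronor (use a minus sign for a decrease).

Discount-window loan 41 billion kronor: bank balance sheets expand → +41B.
OMO sale (to banks) 61 billion kronor: just an asset swap on bank balance sheets → 0.
OMO purchase (from banks) 24 billion kronor: just an asset swap on bank balance sheets → 0.
Currency withdrawal 12 billion kronor: bank balance sheets shrink → −12B.
Net: 41 + 0 + 0 − 12 = +29 billion.

+29 billion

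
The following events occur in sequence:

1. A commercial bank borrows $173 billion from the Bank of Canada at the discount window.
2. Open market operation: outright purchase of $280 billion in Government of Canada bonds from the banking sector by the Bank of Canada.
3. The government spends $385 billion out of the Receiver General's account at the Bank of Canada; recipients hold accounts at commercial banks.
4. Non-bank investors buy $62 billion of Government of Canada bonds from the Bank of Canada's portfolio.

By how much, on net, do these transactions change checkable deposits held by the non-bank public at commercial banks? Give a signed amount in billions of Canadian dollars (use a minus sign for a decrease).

Discount-window loan $173 billion: the counterparty is a bank, so public deposits are unchanged → 0.
OMO purchase (from banks) $280 billion: the counterparty is a bank, so public deposits are unchanged → 0.
Government spending $385 billion: non-bank counterparties' bank balances rise → +$385B.
Asset sale (to non-banks) $62 billion: non-bank counterparties' bank balances fall → −$62B.
Net: 0 + 0 + 385 − 62 = +$323 billion.

+$323 billion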